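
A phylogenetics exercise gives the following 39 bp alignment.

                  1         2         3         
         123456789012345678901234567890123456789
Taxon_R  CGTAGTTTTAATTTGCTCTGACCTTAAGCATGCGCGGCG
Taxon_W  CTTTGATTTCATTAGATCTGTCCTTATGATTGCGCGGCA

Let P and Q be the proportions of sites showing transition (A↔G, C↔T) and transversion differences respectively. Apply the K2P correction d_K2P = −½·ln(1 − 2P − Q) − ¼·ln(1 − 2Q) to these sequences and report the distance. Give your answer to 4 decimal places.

Mismatches occur at site 2 (G↔T, transversion), site 4 (A↔T, transversion), site 6 (T↔A, transversion), site 10 (A↔C, transversion), site 14 (T↔A, transversion), site 16 (C↔A, transversion), site 21 (A↔T, transversion), site 27 (A↔T, transversion), site 29 (C↔A, transversion), site 30 (A↔T, transversion), site 39 (G↔A, transition).
Of the 11 differences, 1 transition and 10 transversions over 39 sites: P = 1/39 = 0.025641, Q = 10/39 = 0.256410.
d = −0.5·ln(0.692308) − 0.25·ln(0.487180) = −0.5·(-0.367724) − 0.25·(-0.719122) = 0.3636.

0.3636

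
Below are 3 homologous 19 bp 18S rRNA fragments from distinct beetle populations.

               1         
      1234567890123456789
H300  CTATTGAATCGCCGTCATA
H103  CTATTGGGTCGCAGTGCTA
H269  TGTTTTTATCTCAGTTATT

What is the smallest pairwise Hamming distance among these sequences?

Pairwise Hamming distances:
  H300 vs H103: 5
  H300 vs H269: 9
  H103 vs H269: 10
The smallest is 5, between H300 and H103.

5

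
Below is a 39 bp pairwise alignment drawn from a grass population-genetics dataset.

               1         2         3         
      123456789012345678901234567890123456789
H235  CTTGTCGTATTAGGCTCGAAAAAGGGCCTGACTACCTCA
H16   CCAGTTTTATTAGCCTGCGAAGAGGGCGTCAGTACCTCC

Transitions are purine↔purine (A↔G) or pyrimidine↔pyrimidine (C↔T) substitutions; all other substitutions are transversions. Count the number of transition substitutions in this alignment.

4

The sequences differ at positions 2 (T/C, transition), 3 (T/A, transversion), 6 (C/T, transition), 7 (G/T, transversion), 14 (G/C, transversion), 17 (C/G, transversion), 18 (G/C, transversion), 19 (A/G, transition), 22 (A/G, transition), 28 (C/G, transversion), 30 (G/C, transversion), 32 (C/G, transversion), 39 (A/C, transversion).
Of the 13 differences, 4 transitions and 9 transversions, so the answer is 4.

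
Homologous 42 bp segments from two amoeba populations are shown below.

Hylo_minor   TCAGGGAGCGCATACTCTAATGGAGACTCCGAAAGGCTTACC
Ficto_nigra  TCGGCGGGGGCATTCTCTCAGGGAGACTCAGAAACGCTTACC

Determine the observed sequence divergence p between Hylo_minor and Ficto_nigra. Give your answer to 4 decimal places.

0.2143

Differing sites — 3:A/G; 5:G/C; 7:A/G; 9:C/G; 14:A/T; 19:A/C; 21:T/G; 30:C/A; 35:G/C.
There are 9 differences over 42 sites, so p = 9/42 = 0.2143.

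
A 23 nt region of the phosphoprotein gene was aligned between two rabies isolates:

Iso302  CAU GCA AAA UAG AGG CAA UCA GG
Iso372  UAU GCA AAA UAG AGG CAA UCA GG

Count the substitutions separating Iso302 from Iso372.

1

The sequences differ at position 1 (C/U).
That gives 1 mismatch out of 23 aligned sites, so the Hamming distance is 1.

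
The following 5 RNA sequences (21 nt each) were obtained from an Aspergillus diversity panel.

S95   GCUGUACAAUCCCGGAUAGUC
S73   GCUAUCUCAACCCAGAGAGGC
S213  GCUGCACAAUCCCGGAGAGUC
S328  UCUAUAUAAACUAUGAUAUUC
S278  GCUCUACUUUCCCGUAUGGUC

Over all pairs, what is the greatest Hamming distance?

12

Pairwise Hamming distances:
  S95 vs S73: 8
  S95 vs S213: 2
  S95 vs S328: 8
  S95 vs S278: 5
  S73 vs S213: 8
  S73 vs S328: 9
  S73 vs S278: 11
  S213 vs S328: 10
  S213 vs S278: 7
  S328 vs S278: 12
The largest is 12, between S328 and S278.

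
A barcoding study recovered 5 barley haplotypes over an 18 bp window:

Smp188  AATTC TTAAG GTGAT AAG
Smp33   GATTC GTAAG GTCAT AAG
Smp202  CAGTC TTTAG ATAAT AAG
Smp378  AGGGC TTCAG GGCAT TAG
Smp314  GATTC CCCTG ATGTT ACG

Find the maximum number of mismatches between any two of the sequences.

Pairwise Hamming distances:
  Smp188 vs Smp33: 3
  Smp188 vs Smp202: 5
  Smp188 vs Smp378: 7
  Smp188 vs Smp314: 8
  Smp33 vs Smp202: 6
  Smp33 vs Smp378: 8
  Smp33 vs Smp314: 8
  Smp202 vs Smp378: 8
  Smp202 vs Smp314: 9
  Smp378 vs Smp314: 13
The largest is 13, between Smp378 and Smp314.

13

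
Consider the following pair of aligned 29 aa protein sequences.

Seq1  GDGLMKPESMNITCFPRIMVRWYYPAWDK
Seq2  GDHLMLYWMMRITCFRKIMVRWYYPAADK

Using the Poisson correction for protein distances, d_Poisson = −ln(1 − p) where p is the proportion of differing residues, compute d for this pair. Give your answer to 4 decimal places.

0.3716

Differing sites — 3:G/H; 6:K/L; 7:P/Y; 8:E/W; 9:S/M; 11:N/R; 16:P/R; 17:R/K; 27:W/A.
p = 9/29 = 0.310345.
d = −ln(1 − 0.310345) = −ln(0.689655) = 0.3716.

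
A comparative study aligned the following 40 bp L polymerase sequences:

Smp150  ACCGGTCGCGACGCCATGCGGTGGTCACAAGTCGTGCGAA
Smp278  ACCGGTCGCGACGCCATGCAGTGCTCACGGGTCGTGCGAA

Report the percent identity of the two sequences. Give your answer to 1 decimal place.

Mismatches occur at site 20 (G→A), site 24 (G→C), site 29 (A→G), site 30 (A→G).
36 of the 40 sites match, so the percent identity is 36/40 × 100 = 90.0%.

90.0%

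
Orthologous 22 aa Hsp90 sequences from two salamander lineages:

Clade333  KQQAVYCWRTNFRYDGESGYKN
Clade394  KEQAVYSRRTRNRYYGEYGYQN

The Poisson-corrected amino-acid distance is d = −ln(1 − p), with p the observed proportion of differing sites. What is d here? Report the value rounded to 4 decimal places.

0.4520

The sequences differ at positions 2 (Q/E), 7 (C/S), 8 (W/R), 11 (N/R), 12 (F/N), 15 (D/Y), 18 (S/Y), 21 (K/Q).
p = 8/22 = 0.363636.
d = −ln(1 − 0.363636) = −ln(0.636364) = 0.4520.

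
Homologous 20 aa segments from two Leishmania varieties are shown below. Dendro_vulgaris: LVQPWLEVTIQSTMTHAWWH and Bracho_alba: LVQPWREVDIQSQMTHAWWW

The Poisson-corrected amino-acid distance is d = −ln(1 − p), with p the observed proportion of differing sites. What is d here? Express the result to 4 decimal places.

0.2231

The sequences differ at positions 6 (L/R), 9 (T/D), 13 (T/Q), 20 (H/W).
p = 4/20 = 0.200000.
d = −ln(1 − 0.200000) = −ln(0.800000) = 0.2231.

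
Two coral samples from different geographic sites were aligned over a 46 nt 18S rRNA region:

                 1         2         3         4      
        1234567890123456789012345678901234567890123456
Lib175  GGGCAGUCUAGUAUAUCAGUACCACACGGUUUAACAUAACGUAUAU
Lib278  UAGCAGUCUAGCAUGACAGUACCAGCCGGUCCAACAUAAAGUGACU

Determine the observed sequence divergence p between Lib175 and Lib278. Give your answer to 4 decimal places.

Differing sites — 1:G/U; 2:G/A; 12:U/C; 15:A/G; 16:U/A; 25:C/G; 26:A/C; 31:U/C; 32:U/C; 40:C/A; 43:A/G; 44:U/A; 45:A/C.
There are 13 differences over 46 sites, so p = 13/46 = 0.2826.

0.2826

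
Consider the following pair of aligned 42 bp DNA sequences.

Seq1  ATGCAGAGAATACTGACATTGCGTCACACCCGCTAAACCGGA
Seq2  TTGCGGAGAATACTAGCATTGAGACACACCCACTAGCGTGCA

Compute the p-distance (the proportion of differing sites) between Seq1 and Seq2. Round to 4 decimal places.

The sequences differ at positions 1 (A/T), 5 (A/G), 15 (G/A), 16 (A/G), 22 (C/A), 24 (T/A), 32 (G/A), 36 (A/G), 37 (A/C), 38 (C/G), 39 (C/T), 41 (G/C).
There are 12 differences over 42 sites, so p = 12/42 = 0.2857.

0.2857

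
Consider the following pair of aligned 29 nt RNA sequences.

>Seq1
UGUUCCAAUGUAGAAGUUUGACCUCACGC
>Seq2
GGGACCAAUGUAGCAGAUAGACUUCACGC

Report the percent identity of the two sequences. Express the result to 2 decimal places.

Differing sites — 1:U/G; 3:U/G; 4:U/A; 14:A/C; 17:U/A; 19:U/A; 23:C/U.
22 of the 29 sites match, so the percent identity is 22/29 × 100 = 75.86%.

75.86%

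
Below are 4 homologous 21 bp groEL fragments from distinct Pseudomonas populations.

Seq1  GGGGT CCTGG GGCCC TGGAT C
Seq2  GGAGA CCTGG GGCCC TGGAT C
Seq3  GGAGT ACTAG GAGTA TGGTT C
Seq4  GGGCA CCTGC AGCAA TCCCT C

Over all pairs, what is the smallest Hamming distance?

Pairwise Hamming distances:
  Seq1 vs Seq2: 2
  Seq1 vs Seq3: 8
  Seq1 vs Seq4: 9
  Seq2 vs Seq3: 8
  Seq2 vs Seq4: 9
  Seq3 vs Seq4: 13
The smallest is 2, between Seq1 and Seq2.

2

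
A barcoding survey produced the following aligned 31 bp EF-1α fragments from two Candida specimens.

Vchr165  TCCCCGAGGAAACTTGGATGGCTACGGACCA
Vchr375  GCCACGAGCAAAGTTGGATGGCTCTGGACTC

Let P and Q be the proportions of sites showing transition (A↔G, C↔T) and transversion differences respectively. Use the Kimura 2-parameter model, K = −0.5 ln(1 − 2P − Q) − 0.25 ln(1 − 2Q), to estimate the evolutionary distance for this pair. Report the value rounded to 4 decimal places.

0.3171

Differing sites — 1:T/G (Tv); 4:C/A (Tv); 9:G/C (Tv); 13:C/G (Tv); 24:A/C (Tv); 25:C/T (Ti); 30:C/T (Ti); 31:A/C (Tv).
Of the 8 differences, 2 transitions and 6 transversions over 31 sites: P = 2/31 = 0.064516, Q = 6/31 = 0.193548.
d = −0.5·ln(0.677420) − 0.25·ln(0.612904) = −0.5·(-0.389464) − 0.25·(-0.489547) = 0.3171.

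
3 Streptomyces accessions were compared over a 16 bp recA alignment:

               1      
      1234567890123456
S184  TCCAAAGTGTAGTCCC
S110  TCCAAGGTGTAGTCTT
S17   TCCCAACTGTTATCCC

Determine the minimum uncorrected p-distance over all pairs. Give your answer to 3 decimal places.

0.188

Pairwise Hamming distances:
  S184 vs S110: 3
  S184 vs S17: 4
  S110 vs S17: 7
The smallest is 3 mismatches, between S184 and S110; p = 3/16 = 0.188.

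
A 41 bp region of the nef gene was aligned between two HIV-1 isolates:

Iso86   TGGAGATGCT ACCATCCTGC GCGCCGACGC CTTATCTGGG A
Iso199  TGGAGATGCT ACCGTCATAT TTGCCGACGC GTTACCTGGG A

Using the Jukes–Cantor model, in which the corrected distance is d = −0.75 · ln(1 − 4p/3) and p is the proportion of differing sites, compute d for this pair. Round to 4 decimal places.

0.2260

The sequences differ at positions 14 (A/G), 17 (C/A), 19 (G/A), 20 (C/T), 21 (G/T), 22 (C/T), 31 (C/G), 35 (T/C).
p = 8/41 = 0.195122.
d = −0.75 · ln(1 − (4/3)·0.195122) = −0.75 · ln(0.739837) = −0.75 · (-0.301325) = 0.2260.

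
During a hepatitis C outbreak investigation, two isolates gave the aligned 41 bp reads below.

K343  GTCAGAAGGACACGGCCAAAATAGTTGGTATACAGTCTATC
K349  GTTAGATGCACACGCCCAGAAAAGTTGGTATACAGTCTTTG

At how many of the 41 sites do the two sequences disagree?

Differing sites — 3:C/T; 7:A/T; 9:G/C; 15:G/C; 19:A/G; 22:T/A; 39:A/T; 41:C/G.
That gives 8 mismatches out of 41 aligned sites, so the Hamming distance is 8.

8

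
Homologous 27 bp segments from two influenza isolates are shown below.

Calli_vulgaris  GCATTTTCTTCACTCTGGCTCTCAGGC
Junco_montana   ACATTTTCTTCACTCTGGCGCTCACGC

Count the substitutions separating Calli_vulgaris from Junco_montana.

Differing sites — 1:G/A; 20:T/G; 25:G/C.
That gives 3 mismatches out of 27 aligned sites, so the Hamming distance is 3.

3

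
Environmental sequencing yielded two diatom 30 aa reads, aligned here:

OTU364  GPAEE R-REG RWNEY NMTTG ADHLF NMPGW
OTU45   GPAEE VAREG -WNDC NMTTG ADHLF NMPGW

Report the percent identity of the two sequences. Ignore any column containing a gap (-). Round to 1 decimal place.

Excluding the 2 gap columns leaves 28 comparable sites.
Mismatches occur at site 6 (R/V), site 14 (E/D), site 15 (Y/C).
25 of the 28 comparable sites match, so the percent identity is 25/28 × 100 = 89.3%.

89.3%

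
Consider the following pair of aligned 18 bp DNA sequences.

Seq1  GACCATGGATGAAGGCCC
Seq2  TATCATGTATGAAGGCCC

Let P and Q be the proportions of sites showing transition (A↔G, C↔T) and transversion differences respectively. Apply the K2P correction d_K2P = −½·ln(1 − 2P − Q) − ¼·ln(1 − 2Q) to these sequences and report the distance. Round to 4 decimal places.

0.1885

Mismatches occur at site 1 (G/T, transversion), site 3 (C/T, transition), site 8 (G/T, transversion).
Of the 3 differences, 1 transition and 2 transversions over 18 sites: P = 1/18 = 0.055556, Q = 2/18 = 0.111111.
d = −0.5·ln(0.777777) − 0.25·ln(0.777778) = −0.5·(-0.251315) − 0.25·(-0.251314) = 0.1885.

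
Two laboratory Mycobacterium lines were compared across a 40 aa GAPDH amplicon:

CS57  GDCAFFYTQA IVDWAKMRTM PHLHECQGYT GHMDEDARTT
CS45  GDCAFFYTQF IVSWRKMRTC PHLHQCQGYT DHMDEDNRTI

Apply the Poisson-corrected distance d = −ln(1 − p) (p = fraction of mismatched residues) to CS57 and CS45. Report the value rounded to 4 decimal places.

0.2231

Differing sites — 10:A/F; 13:D/S; 15:A/R; 20:M/C; 25:E/Q; 31:G/D; 37:A/N; 40:T/I.
p = 8/40 = 0.200000.
d = −ln(1 − 0.200000) = −ln(0.800000) = 0.2231.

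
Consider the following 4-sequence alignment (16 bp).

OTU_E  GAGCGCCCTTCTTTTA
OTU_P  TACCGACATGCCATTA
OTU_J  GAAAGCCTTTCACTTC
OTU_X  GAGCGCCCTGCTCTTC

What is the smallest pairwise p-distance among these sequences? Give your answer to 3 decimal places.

0.188

Pairwise Hamming distances:
  OTU_E vs OTU_P: 7
  OTU_E vs OTU_J: 6
  OTU_E vs OTU_X: 3
  OTU_P vs OTU_J: 9
  OTU_P vs OTU_X: 7
  OTU_J vs OTU_X: 5
The smallest is 3 mismatches, between OTU_E and OTU_X; p = 3/16 = 0.188.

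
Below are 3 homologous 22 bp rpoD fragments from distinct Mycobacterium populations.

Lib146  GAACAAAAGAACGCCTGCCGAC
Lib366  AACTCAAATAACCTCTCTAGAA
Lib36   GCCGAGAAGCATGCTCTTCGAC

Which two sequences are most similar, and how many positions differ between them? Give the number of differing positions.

10

Pairwise Hamming distances:
  Lib146 vs Lib366: 11
  Lib146 vs Lib36: 10
  Lib366 vs Lib36: 15
The smallest is 10, between Lib146 and Lib36.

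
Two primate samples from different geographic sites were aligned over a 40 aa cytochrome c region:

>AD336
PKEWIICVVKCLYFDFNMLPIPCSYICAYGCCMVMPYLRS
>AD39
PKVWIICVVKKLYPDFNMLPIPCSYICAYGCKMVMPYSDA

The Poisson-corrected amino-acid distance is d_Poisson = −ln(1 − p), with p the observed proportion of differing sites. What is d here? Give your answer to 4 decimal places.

0.1924

The sequences differ at positions 3 (E/V), 11 (C/K), 14 (F/P), 32 (C/K), 38 (L/S), 39 (R/D), 40 (S/A).
p = 7/40 = 0.175000.
d = −ln(1 − 0.175000) = −ln(0.825000) = 0.1924.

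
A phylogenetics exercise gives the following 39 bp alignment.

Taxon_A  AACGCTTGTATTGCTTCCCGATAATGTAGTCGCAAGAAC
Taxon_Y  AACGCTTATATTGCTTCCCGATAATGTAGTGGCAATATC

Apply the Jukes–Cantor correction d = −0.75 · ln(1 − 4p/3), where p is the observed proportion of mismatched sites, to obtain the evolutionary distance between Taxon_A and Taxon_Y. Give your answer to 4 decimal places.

The sequences differ at positions 8 (G/A), 31 (C/G), 36 (G/T), 38 (A/T).
p = 4/39 = 0.102564.
d = −0.75 · ln(1 − (4/3)·0.102564) = −0.75 · ln(0.863248) = −0.75 · (-0.147053) = 0.1103.

0.1103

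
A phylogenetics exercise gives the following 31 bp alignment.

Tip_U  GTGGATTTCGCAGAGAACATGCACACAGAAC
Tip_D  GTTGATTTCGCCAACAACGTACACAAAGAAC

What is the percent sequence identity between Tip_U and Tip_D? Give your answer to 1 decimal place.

Differing sites — 3:G/T; 12:A/C; 13:G/A; 15:G/C; 19:A/G; 21:G/A; 26:C/A.
24 of the 31 sites match, so the percent identity is 24/31 × 100 = 77.4%.

77.4%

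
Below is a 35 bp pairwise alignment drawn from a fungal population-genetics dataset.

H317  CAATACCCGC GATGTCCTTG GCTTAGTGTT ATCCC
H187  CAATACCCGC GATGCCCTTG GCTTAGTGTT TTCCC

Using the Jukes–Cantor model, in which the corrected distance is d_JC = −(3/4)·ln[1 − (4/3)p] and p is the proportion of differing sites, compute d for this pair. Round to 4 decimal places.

0.0594

The sequences differ at positions 15 (T/C), 31 (A/T).
p = 2/35 = 0.057143.
d = −0.75 · ln(1 − (4/3)·0.057143) = −0.75 · ln(0.923809) = −0.75 · (-0.079250) = 0.0594.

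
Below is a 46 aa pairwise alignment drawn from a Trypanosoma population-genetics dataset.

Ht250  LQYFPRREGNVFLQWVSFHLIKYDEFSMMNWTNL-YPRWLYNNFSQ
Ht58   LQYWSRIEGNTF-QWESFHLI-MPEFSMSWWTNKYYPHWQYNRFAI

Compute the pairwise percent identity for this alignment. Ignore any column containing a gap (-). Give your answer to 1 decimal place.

65.1%

Excluding the 3 gap columns leaves 43 comparable sites.
The sequences differ at positions 4 (F/W), 5 (P/S), 7 (R/I), 11 (V/T), 16 (V/E), 23 (Y/M), 24 (D/P), 29 (M/S), 30 (N/W), 34 (L/K), 38 (R/H), 40 (L/Q), 43 (N/R), 45 (S/A), 46 (Q/I).
28 of the 43 comparable sites match, so the percent identity is 28/43 × 100 = 65.1%.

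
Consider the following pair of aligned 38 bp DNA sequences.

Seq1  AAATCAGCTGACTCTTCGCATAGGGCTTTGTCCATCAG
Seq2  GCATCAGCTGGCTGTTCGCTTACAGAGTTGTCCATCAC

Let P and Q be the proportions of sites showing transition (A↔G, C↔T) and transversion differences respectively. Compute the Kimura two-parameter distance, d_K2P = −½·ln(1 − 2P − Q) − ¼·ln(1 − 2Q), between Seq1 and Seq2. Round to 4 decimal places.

0.3242

Differing sites — 1:A/G (Ti); 2:A/C (Tv); 11:A/G (Ti); 14:C/G (Tv); 20:A/T (Tv); 23:G/C (Tv); 24:G/A (Ti); 26:C/A (Tv); 27:T/G (Tv); 38:G/C (Tv).
Of the 10 differences, 3 transitions and 7 transversions over 38 sites: P = 3/38 = 0.078947, Q = 7/38 = 0.184211.
d = −0.5·ln(0.657895) − 0.25·ln(0.631578) = −0.5·(-0.418710) − 0.25·(-0.459534) = 0.3242.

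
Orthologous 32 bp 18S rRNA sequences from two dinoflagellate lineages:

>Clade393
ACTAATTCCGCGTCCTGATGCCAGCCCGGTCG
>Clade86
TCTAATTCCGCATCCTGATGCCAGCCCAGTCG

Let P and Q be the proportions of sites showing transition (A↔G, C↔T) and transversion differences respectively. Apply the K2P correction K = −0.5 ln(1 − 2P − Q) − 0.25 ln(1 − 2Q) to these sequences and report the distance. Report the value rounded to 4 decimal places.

0.1011

Mismatches occur at site 1 (A/T, transversion), site 12 (G/A, transition), site 28 (G/A, transition).
Of the 3 differences, 2 transitions and 1 transversion over 32 sites: P = 2/32 = 0.062500, Q = 1/32 = 0.031250.
d = −0.5·ln(0.843750) − 0.25·ln(0.937500) = −0.5·(-0.169899) − 0.25·(-0.064539) = 0.1011.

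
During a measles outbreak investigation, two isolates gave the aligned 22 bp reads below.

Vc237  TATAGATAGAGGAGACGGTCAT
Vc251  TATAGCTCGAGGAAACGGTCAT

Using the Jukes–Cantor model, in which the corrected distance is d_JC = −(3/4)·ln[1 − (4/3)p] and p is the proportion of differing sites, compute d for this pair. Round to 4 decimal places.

0.1505

The sequences differ at positions 6 (A/C), 8 (A/C), 14 (G/A).
p = 3/22 = 0.136364.
d = −0.75 · ln(1 − (4/3)·0.136364) = −0.75 · ln(0.818181) = −0.75 · (-0.200672) = 0.1505.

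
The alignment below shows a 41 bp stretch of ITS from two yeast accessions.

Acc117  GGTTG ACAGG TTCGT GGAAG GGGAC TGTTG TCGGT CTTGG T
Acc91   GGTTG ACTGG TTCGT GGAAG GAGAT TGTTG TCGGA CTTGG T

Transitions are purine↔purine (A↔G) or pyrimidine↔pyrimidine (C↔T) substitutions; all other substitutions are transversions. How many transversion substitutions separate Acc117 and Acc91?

2

Differing sites — 8:A/T (Tv); 22:G/A (Ti); 25:C/T (Ti); 35:T/A (Tv).
Of the 4 differences, 2 transitions and 2 transversions, so the answer is 2.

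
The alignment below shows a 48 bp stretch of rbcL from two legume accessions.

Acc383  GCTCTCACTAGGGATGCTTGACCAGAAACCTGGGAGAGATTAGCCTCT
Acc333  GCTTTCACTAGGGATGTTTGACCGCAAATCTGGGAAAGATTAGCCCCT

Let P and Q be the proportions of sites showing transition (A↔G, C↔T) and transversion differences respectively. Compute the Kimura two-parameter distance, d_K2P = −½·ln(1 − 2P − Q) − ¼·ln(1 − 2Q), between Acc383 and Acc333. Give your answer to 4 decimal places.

Mismatches occur at site 4 (C↔T, transition), site 17 (C↔T, transition), site 24 (A↔G, transition), site 25 (G↔C, transversion), site 29 (C↔T, transition), site 36 (G↔A, transition), site 46 (T↔C, transition).
Of the 7 differences, 6 transitions and 1 transversion over 48 sites: P = 6/48 = 0.125000, Q = 1/48 = 0.020833.
d = −0.5·ln(0.729167) − 0.25·ln(0.958334) = −0.5·(-0.315852) − 0.25·(-0.042559) = 0.1686.

0.1686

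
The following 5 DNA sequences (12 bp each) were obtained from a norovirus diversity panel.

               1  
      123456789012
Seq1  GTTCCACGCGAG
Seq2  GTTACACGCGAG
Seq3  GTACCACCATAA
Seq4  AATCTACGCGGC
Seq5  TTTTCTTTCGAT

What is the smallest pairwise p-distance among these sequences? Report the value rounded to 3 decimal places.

0.083

Pairwise Hamming distances:
  Seq1 vs Seq2: 1
  Seq1 vs Seq3: 5
  Seq1 vs Seq4: 5
  Seq1 vs Seq5: 6
  Seq2 vs Seq3: 6
  Seq2 vs Seq4: 6
  Seq2 vs Seq5: 6
  Seq3 vs Seq4: 9
  Seq3 vs Seq5: 9
  Seq4 vs Seq5: 9
The smallest is 1 mismatch, between Seq1 and Seq2; p = 1/12 = 0.083.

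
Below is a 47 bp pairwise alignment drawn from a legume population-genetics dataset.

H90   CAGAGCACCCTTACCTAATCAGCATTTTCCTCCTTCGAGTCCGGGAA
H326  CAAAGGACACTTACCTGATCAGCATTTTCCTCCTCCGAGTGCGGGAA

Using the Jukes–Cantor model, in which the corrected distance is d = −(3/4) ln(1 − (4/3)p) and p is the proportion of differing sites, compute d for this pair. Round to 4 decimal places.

0.1399

Mismatches occur at site 3 (G↔A), site 6 (C↔G), site 9 (C↔A), site 17 (A↔G), site 35 (T↔C), site 41 (C↔G).
p = 6/47 = 0.127660.
d = −0.75 · ln(1 − (4/3)·0.127660) = −0.75 · ln(0.829787) = −0.75 · (-0.186586) = 0.1399.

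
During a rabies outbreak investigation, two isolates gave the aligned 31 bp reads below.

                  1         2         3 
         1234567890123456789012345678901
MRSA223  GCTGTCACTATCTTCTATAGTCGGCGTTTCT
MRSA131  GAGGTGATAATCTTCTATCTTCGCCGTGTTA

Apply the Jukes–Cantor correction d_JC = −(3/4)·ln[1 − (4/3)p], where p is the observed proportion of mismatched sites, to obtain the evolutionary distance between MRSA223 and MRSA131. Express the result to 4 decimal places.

Differing sites — 2:C/A; 3:T/G; 6:C/G; 8:C/T; 9:T/A; 19:A/C; 20:G/T; 24:G/C; 28:T/G; 30:C/T; 31:T/A.
p = 11/31 = 0.354839.
d = −0.75 · ln(1 − (4/3)·0.354839) = −0.75 · ln(0.526881) = −0.75 · (-0.640781) = 0.4806.

0.4806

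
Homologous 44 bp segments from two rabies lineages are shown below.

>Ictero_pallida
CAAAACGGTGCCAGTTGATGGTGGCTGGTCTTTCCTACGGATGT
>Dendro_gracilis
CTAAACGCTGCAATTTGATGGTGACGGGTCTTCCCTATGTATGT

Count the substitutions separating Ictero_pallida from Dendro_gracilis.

Mismatches occur at site 2 (A/T), site 8 (G/C), site 12 (C/A), site 14 (G/T), site 24 (G/A), site 26 (T/G), site 33 (T/C), site 38 (C/T), site 40 (G/T).
That gives 9 mismatches out of 44 aligned sites, so the Hamming distance is 9.

9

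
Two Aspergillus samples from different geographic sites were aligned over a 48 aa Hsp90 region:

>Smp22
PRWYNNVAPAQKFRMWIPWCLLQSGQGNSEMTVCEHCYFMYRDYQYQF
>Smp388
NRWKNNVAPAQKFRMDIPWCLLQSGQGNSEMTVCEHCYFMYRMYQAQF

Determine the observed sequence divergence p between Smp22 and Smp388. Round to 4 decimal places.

0.1042

Differing sites — 1:P/N; 4:Y/K; 16:W/D; 43:D/M; 46:Y/A.
There are 5 differences over 48 sites, so p = 5/48 = 0.1042.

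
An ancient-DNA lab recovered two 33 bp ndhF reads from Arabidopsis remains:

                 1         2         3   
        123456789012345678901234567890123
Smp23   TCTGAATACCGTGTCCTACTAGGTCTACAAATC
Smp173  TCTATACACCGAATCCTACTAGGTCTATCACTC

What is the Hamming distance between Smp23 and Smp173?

8

Mismatches occur at site 4 (G→A), site 5 (A→T), site 7 (T→C), site 12 (T→A), site 13 (G→A), site 28 (C→T), site 29 (A→C), site 31 (A→C).
That gives 8 mismatches out of 33 aligned sites, so the Hamming distance is 8.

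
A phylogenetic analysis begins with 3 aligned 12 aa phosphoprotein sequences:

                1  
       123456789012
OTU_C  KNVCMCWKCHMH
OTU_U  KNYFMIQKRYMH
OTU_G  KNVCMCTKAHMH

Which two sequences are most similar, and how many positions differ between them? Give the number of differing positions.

2

Pairwise Hamming distances:
  OTU_C vs OTU_U: 6
  OTU_C vs OTU_G: 2
  OTU_U vs OTU_G: 6
The smallest is 2, between OTU_C and OTU_G.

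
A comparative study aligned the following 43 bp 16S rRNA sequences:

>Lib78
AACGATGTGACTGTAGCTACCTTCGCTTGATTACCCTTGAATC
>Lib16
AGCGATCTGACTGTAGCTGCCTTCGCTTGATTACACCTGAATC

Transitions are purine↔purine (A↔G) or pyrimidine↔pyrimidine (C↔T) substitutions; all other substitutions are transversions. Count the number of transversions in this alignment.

Mismatches occur at site 2 (A→G, transition), site 7 (G→C, transversion), site 19 (A→G, transition), site 35 (C→A, transversion), site 37 (T→C, transition).
Of the 5 differences, 3 transitions and 2 transversions, so the answer is 2.

2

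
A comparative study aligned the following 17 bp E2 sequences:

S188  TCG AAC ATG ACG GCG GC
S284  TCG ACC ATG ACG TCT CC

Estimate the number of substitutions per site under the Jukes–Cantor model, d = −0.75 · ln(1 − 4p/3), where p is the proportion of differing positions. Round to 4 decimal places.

0.2824

The sequences differ at positions 5 (A/C), 13 (G/T), 15 (G/T), 16 (G/C).
p = 4/17 = 0.235294.
d = −0.75 · ln(1 − (4/3)·0.235294) = −0.75 · ln(0.686275) = −0.75 · (-0.376477) = 0.2824.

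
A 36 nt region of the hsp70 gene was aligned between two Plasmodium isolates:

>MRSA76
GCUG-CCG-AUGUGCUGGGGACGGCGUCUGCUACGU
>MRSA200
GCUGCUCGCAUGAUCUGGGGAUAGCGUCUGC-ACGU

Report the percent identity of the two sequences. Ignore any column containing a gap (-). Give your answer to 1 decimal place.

Excluding the 3 gap columns leaves 33 comparable sites.
Differing sites — 6:C/U; 13:U/A; 14:G/U; 22:C/U; 23:G/A.
28 of the 33 comparable sites match, so the percent identity is 28/33 × 100 = 84.8%.

84.8%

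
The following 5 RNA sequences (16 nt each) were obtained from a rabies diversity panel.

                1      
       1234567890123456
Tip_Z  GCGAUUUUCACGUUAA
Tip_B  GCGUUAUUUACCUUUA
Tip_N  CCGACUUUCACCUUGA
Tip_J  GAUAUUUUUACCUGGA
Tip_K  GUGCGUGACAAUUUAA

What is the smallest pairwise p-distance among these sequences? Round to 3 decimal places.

0.250

Pairwise Hamming distances:
  Tip_Z vs Tip_B: 5
  Tip_Z vs Tip_N: 4
  Tip_Z vs Tip_J: 6
  Tip_Z vs Tip_K: 7
  Tip_B vs Tip_N: 6
  Tip_B vs Tip_J: 6
  Tip_B vs Tip_K: 10
  Tip_N vs Tip_J: 6
  Tip_N vs Tip_K: 9
  Tip_J vs Tip_K: 11
The smallest is 4 mismatches, between Tip_Z and Tip_N; p = 4/16 = 0.250.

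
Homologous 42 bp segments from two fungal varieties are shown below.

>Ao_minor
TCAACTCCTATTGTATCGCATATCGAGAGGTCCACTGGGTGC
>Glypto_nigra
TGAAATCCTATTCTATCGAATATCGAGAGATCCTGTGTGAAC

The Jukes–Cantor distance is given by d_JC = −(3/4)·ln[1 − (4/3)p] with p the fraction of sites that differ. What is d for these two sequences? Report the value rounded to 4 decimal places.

Mismatches occur at site 2 (C↔G), site 5 (C↔A), site 13 (G↔C), site 19 (C↔A), site 30 (G↔A), site 34 (A↔T), site 35 (C↔G), site 38 (G↔T), site 40 (T↔A), site 41 (G↔A).
p = 10/42 = 0.238095.
d = −0.75 · ln(1 − (4/3)·0.238095) = −0.75 · ln(0.682540) = −0.75 · (-0.381934) = 0.2865.

0.2865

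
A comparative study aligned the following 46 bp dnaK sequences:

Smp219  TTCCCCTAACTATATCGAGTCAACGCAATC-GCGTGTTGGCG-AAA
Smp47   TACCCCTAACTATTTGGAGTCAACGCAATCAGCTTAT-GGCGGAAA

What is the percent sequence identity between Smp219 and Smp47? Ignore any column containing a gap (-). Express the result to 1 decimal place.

88.4%

Excluding the 3 gap columns leaves 43 comparable sites.
The sequences differ at positions 2 (T/A), 14 (A/T), 16 (C/G), 34 (G/T), 36 (G/A).
38 of the 43 comparable sites match, so the percent identity is 38/43 × 100 = 88.4%.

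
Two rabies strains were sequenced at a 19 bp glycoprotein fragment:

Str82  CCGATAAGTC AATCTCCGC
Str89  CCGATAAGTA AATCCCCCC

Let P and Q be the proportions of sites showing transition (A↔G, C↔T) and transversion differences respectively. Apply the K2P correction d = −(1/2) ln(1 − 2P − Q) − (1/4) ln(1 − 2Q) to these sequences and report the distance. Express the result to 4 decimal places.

The sequences differ at positions 10 (C/A, transversion), 15 (T/C, transition), 18 (G/C, transversion).
Of the 3 differences, 1 transition and 2 transversions over 19 sites: P = 1/19 = 0.052632, Q = 2/19 = 0.105263.
d = −0.5·ln(0.789473) − 0.25·ln(0.789474) = −0.5·(-0.236390) − 0.25·(-0.236388) = 0.1773.

0.1773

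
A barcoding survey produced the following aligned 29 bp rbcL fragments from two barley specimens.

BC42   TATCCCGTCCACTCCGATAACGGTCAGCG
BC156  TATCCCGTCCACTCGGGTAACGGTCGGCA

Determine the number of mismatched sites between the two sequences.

The sequences differ at positions 15 (C/G), 17 (A/G), 26 (A/G), 29 (G/A).
That gives 4 mismatches out of 29 aligned sites, so the Hamming distance is 4.

4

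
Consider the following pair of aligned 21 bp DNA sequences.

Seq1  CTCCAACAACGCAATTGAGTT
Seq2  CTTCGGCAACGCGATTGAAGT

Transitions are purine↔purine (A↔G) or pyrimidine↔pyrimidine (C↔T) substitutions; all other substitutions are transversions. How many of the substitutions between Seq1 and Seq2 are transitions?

Mismatches occur at site 3 (C→T, transition), site 5 (A→G, transition), site 6 (A→G, transition), site 13 (A→G, transition), site 19 (G→A, transition), site 20 (T→G, transversion).
Of the 6 differences, 5 transitions and 1 transversion, so the answer is 5.

5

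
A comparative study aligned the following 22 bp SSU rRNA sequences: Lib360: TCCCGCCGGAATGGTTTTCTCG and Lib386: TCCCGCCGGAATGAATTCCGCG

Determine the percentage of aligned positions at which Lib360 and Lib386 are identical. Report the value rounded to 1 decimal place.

Mismatches occur at site 14 (G/A), site 15 (T/A), site 18 (T/C), site 20 (T/G).
18 of the 22 sites match, so the percent identity is 18/22 × 100 = 81.8%.

81.8%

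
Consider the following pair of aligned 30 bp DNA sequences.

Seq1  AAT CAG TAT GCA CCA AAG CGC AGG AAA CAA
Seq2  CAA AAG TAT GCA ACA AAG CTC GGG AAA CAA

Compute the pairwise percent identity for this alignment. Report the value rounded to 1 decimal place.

Differing sites — 1:A/C; 3:T/A; 4:C/A; 13:C/A; 20:G/T; 22:A/G.
24 of the 30 sites match, so the percent identity is 24/30 × 100 = 80.0%.

80.0%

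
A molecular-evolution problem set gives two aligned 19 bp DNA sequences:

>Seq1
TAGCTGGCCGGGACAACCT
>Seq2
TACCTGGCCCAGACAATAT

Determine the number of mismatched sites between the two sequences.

5

Differing sites — 3:G/C; 10:G/C; 11:G/A; 17:C/T; 18:C/A.
That gives 5 mismatches out of 19 aligned sites, so the Hamming distance is 5.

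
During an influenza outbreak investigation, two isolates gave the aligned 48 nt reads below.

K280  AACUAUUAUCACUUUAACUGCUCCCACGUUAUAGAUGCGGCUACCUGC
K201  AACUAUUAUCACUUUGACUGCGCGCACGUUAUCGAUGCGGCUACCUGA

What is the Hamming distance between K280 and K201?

5

Mismatches occur at site 16 (A/G), site 22 (U/G), site 24 (C/G), site 33 (A/C), site 48 (C/A).
That gives 5 mismatches out of 48 aligned sites, so the Hamming distance is 5.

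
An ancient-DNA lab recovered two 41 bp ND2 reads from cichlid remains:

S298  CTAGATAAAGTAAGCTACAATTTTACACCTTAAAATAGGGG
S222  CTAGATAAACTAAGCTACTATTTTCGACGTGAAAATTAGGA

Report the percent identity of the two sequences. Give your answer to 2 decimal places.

The sequences differ at positions 10 (G/C), 19 (A/T), 25 (A/C), 26 (C/G), 29 (C/G), 31 (T/G), 37 (A/T), 38 (G/A), 41 (G/A).
32 of the 41 sites match, so the percent identity is 32/41 × 100 = 78.05%.

78.05%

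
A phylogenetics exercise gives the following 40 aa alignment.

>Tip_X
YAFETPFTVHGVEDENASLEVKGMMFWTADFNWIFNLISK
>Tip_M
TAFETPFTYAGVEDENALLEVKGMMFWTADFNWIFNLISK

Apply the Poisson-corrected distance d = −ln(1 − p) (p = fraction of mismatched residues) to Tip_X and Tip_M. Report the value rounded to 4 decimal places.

The sequences differ at positions 1 (Y/T), 9 (V/Y), 10 (H/A), 18 (S/L).
p = 4/40 = 0.100000.
d = −ln(1 − 0.100000) = −ln(0.900000) = 0.1054.

0.1054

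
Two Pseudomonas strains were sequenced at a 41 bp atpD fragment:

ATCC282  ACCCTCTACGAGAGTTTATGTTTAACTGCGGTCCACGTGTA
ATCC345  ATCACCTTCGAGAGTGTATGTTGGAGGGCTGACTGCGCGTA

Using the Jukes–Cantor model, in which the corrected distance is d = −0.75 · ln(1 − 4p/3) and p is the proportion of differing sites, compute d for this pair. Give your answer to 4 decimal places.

Differing sites — 2:C/T; 4:C/A; 5:T/C; 8:A/T; 16:T/G; 23:T/G; 24:A/G; 26:C/G; 27:T/G; 30:G/T; 32:T/A; 34:C/T; 35:A/G; 38:T/C.
p = 14/41 = 0.341463.
d = −0.75 · ln(1 − (4/3)·0.341463) = −0.75 · ln(0.544716) = −0.75 · (-0.607491) = 0.4556.

0.4556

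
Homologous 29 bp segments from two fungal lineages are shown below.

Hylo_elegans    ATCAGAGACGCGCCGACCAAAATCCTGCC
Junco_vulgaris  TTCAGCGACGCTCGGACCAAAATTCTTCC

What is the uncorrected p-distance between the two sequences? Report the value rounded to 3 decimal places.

Mismatches occur at site 1 (A↔T), site 6 (A↔C), site 12 (G↔T), site 14 (C↔G), site 24 (C↔T), site 27 (G↔T).
There are 6 differences over 29 sites, so p = 6/29 = 0.207.

0.207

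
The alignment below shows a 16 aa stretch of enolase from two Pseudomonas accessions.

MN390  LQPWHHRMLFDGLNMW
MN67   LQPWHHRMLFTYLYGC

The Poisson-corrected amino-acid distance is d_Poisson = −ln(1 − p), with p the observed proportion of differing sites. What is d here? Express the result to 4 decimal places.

Differing sites — 11:D/T; 12:G/Y; 14:N/Y; 15:M/G; 16:W/C.
p = 5/16 = 0.312500.
d = −ln(1 − 0.312500) = −ln(0.687500) = 0.3747.

0.3747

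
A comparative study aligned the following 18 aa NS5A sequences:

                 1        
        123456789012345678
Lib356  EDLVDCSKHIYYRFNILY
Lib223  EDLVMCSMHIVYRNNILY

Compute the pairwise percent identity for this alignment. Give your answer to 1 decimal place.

Mismatches occur at site 5 (D↔M), site 8 (K↔M), site 11 (Y↔V), site 14 (F↔N).
14 of the 18 sites match, so the percent identity is 14/18 × 100 = 77.8%.

77.8%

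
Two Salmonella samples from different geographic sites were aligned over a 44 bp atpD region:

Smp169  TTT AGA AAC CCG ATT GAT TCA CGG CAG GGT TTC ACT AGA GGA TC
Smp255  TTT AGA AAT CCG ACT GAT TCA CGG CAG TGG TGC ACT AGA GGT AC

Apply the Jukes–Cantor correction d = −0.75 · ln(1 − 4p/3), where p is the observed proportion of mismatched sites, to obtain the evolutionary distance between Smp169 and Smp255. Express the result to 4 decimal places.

0.1788

The sequences differ at positions 9 (C/T), 14 (T/C), 28 (G/T), 30 (T/G), 32 (T/G), 42 (A/T), 43 (T/A).
p = 7/44 = 0.159091.
d = −0.75 · ln(1 − (4/3)·0.159091) = −0.75 · ln(0.787879) = −0.75 · (-0.238411) = 0.1788.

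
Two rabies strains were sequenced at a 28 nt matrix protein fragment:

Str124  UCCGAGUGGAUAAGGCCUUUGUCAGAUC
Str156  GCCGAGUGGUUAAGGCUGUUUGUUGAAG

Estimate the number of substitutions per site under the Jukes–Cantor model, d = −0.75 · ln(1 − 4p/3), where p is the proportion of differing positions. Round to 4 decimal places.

0.4850

Mismatches occur at site 1 (U→G), site 10 (A→U), site 17 (C→U), site 18 (U→G), site 21 (G→U), site 22 (U→G), site 23 (C→U), site 24 (A→U), site 27 (U→A), site 28 (C→G).
p = 10/28 = 0.357143.
d = −0.75 · ln(1 − (4/3)·0.357143) = −0.75 · ln(0.523809) = −0.75 · (-0.646628) = 0.4850.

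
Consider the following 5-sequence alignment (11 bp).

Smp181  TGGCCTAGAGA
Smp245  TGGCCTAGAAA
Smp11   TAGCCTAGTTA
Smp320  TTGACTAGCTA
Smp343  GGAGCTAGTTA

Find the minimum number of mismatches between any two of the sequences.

1

Pairwise Hamming distances:
  Smp181 vs Smp245: 1
  Smp181 vs Smp11: 3
  Smp181 vs Smp320: 4
  Smp181 vs Smp343: 5
  Smp245 vs Smp11: 3
  Smp245 vs Smp320: 4
  Smp245 vs Smp343: 5
  Smp11 vs Smp320: 3
  Smp11 vs Smp343: 4
  Smp320 vs Smp343: 5
The smallest is 1, between Smp181 and Smp245.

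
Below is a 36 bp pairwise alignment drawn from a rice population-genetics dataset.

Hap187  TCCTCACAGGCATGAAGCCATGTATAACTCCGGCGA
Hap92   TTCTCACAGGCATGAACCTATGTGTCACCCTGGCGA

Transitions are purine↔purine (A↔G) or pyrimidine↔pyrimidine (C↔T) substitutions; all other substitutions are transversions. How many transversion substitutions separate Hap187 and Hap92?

2

Mismatches occur at site 2 (C/T, transition), site 17 (G/C, transversion), site 19 (C/T, transition), site 24 (A/G, transition), site 26 (A/C, transversion), site 29 (T/C, transition), site 31 (C/T, transition).
Of the 7 differences, 5 transitions and 2 transversions, so the answer is 2.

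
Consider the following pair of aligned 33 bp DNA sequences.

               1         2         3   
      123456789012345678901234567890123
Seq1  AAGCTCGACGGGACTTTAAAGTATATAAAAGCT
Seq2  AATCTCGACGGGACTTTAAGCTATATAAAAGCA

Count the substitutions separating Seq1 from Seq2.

4

Mismatches occur at site 3 (G→T), site 20 (A→G), site 21 (G→C), site 33 (T→A).
That gives 4 mismatches out of 33 aligned sites, so the Hamming distance is 4.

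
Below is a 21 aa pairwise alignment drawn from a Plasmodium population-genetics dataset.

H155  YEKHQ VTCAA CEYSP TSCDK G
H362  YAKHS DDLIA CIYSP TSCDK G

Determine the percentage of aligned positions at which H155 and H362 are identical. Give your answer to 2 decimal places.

Mismatches occur at site 2 (E↔A), site 5 (Q↔S), site 6 (V↔D), site 7 (T↔D), site 8 (C↔L), site 9 (A↔I), site 12 (E↔I).
14 of the 21 sites match, so the percent identity is 14/21 × 100 = 66.67%.

66.67%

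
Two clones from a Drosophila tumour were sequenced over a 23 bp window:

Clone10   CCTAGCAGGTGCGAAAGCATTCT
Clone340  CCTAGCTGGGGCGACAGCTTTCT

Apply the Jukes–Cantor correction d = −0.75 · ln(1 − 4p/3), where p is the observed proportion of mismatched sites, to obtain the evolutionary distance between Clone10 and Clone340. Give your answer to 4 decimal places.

Differing sites — 7:A/T; 10:T/G; 15:A/C; 19:A/T.
p = 4/23 = 0.173913.
d = −0.75 · ln(1 − (4/3)·0.173913) = −0.75 · ln(0.768116) = −0.75 · (-0.263815) = 0.1979.

0.1979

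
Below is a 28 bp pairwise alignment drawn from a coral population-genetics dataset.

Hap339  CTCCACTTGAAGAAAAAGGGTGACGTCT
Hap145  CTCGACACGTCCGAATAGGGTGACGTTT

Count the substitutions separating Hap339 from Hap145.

Differing sites — 4:C/G; 7:T/A; 8:T/C; 10:A/T; 11:A/C; 12:G/C; 13:A/G; 16:A/T; 27:C/T.
That gives 9 mismatches out of 28 aligned sites, so the Hamming distance is 9.

9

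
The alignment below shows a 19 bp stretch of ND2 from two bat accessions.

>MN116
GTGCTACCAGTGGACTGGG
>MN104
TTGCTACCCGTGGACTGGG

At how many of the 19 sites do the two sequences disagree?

The sequences differ at positions 1 (G/T), 9 (A/C).
That gives 2 mismatches out of 19 aligned sites, so the Hamming distance is 2.

2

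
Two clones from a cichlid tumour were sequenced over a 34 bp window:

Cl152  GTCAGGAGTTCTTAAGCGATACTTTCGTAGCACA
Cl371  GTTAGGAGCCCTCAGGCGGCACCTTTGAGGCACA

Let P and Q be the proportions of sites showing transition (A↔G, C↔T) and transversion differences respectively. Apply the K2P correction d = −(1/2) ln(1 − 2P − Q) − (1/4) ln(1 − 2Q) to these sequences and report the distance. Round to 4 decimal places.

Differing sites — 3:C/T (Ti); 9:T/C (Ti); 10:T/C (Ti); 13:T/C (Ti); 15:A/G (Ti); 19:A/G (Ti); 20:T/C (Ti); 23:T/C (Ti); 26:C/T (Ti); 28:T/A (Tv); 29:A/G (Ti).
Of the 11 differences, 10 transitions and 1 transversion over 34 sites: P = 10/34 = 0.294118, Q = 1/34 = 0.029412.
d = −0.5·ln(0.382352) − 0.25·ln(0.941176) = −0.5·(-0.961414) − 0.25·(-0.060625) = 0.4959.

0.4959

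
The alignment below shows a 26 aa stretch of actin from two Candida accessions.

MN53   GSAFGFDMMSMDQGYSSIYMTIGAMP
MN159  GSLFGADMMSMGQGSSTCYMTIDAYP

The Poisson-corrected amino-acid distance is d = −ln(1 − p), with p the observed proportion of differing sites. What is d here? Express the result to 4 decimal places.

Mismatches occur at site 3 (A→L), site 6 (F→A), site 12 (D→G), site 15 (Y→S), site 17 (S→T), site 18 (I→C), site 23 (G→D), site 25 (M→Y).
p = 8/26 = 0.307692.
d = −ln(1 − 0.307692) = −ln(0.692308) = 0.3677.

0.3677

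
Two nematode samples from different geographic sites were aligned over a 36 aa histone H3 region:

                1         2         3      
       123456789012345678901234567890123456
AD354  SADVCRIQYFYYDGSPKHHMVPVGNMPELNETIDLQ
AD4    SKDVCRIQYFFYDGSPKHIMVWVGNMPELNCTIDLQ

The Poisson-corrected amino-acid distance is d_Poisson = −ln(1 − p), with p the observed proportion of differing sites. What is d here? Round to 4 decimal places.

0.1495

Differing sites — 2:A/K; 11:Y/F; 19:H/I; 22:P/W; 31:E/C.
p = 5/36 = 0.138889.
d = −ln(1 − 0.138889) = −ln(0.861111) = 0.1495.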